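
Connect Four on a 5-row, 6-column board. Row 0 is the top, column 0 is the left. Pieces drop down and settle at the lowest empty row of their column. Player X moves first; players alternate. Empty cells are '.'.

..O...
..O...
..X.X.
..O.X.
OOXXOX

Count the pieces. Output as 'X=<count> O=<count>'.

X=6 O=6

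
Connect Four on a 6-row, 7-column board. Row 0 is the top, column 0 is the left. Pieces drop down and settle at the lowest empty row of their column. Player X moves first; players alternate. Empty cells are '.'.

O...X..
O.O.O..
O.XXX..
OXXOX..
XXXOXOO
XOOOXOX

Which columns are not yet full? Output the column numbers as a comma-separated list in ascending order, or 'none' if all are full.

col 0: top cell = 'O' → FULL
col 1: top cell = '.' → open
col 2: top cell = '.' → open
col 3: top cell = '.' → open
col 4: top cell = 'X' → FULL
col 5: top cell = '.' → open
col 6: top cell = '.' → open

Answer: 1,2,3,5,6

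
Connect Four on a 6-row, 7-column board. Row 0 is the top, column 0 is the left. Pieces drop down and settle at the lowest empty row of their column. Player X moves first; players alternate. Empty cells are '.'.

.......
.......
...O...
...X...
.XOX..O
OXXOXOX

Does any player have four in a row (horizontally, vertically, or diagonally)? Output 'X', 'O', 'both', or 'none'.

none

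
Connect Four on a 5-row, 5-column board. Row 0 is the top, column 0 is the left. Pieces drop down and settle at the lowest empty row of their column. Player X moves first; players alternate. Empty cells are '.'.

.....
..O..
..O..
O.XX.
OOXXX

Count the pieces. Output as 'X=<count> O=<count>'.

X=5 O=5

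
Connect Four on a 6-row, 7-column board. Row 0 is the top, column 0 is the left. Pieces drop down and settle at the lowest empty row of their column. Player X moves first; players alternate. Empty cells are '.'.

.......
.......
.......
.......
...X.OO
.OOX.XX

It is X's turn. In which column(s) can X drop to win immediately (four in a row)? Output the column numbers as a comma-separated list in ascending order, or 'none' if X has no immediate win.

col 0: drop X → no win
col 1: drop X → no win
col 2: drop X → no win
col 3: drop X → no win
col 4: drop X → WIN!
col 5: drop X → no win
col 6: drop X → no win

Answer: 4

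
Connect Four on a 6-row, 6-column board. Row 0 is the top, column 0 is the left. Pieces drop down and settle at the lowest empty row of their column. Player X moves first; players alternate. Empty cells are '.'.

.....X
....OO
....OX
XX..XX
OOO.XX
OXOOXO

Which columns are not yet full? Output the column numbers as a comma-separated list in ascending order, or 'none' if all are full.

col 0: top cell = '.' → open
col 1: top cell = '.' → open
col 2: top cell = '.' → open
col 3: top cell = '.' → open
col 4: top cell = '.' → open
col 5: top cell = 'X' → FULL

Answer: 0,1,2,3,4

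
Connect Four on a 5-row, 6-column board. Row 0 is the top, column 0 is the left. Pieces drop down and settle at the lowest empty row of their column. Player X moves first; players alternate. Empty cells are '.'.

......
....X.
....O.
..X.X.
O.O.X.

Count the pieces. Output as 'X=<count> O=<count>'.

X=4 O=3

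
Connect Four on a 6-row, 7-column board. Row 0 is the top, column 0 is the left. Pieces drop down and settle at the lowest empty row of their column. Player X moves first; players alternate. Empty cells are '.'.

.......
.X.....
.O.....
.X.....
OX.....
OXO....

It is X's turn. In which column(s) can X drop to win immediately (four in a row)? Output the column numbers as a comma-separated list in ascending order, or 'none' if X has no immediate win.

col 0: drop X → no win
col 1: drop X → no win
col 2: drop X → no win
col 3: drop X → no win
col 4: drop X → no win
col 5: drop X → no win
col 6: drop X → no win

Answer: none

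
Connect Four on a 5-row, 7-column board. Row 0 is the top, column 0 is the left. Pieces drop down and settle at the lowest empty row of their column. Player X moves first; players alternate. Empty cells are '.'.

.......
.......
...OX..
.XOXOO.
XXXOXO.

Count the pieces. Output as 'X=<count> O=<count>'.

X=7 O=6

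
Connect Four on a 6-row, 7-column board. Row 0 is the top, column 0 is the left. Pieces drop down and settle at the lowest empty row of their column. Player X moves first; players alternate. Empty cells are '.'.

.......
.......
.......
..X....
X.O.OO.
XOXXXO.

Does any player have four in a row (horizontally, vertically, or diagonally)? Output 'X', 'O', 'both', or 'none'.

none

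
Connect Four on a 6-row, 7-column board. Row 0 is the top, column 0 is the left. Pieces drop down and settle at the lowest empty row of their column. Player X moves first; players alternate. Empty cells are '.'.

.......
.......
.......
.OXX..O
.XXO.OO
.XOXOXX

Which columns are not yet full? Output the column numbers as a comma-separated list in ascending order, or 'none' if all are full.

Answer: 0,1,2,3,4,5,6

Derivation:
col 0: top cell = '.' → open
col 1: top cell = '.' → open
col 2: top cell = '.' → open
col 3: top cell = '.' → open
col 4: top cell = '.' → open
col 5: top cell = '.' → open
col 6: top cell = '.' → open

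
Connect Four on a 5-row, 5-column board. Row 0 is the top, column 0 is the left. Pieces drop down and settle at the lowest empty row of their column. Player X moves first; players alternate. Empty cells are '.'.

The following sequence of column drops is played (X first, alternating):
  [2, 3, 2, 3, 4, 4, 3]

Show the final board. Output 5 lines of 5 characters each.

Move 1: X drops in col 2, lands at row 4
Move 2: O drops in col 3, lands at row 4
Move 3: X drops in col 2, lands at row 3
Move 4: O drops in col 3, lands at row 3
Move 5: X drops in col 4, lands at row 4
Move 6: O drops in col 4, lands at row 3
Move 7: X drops in col 3, lands at row 2

Answer: .....
.....
...X.
..XOO
..XOX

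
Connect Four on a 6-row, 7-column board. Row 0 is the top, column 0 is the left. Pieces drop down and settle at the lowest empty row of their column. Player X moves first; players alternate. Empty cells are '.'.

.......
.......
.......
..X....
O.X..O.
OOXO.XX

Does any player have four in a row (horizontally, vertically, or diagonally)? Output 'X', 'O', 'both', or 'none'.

none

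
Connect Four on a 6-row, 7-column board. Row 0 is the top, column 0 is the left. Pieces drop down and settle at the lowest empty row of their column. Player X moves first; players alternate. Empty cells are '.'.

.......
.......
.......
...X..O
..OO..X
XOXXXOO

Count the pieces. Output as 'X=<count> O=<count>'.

X=6 O=6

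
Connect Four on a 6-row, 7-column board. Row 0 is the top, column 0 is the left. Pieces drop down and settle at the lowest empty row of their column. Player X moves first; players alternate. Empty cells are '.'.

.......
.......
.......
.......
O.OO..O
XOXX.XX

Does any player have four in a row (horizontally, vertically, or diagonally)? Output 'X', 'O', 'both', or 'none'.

none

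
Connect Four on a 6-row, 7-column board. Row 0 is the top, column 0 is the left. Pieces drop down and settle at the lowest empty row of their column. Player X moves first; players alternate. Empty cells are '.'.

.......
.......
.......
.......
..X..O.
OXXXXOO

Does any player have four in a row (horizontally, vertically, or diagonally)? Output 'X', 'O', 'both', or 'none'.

X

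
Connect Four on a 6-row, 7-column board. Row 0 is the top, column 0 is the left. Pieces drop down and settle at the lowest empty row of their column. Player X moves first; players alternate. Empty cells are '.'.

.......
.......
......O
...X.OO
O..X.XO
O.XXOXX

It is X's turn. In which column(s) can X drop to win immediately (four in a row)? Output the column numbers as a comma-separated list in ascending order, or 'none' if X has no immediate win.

Answer: 3

Derivation:
col 0: drop X → no win
col 1: drop X → no win
col 2: drop X → no win
col 3: drop X → WIN!
col 4: drop X → no win
col 5: drop X → no win
col 6: drop X → no win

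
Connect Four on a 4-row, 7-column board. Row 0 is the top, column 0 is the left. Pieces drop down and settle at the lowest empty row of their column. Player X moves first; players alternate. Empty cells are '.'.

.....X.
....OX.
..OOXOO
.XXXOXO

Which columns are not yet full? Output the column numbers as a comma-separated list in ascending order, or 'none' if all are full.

col 0: top cell = '.' → open
col 1: top cell = '.' → open
col 2: top cell = '.' → open
col 3: top cell = '.' → open
col 4: top cell = '.' → open
col 5: top cell = 'X' → FULL
col 6: top cell = '.' → open

Answer: 0,1,2,3,4,6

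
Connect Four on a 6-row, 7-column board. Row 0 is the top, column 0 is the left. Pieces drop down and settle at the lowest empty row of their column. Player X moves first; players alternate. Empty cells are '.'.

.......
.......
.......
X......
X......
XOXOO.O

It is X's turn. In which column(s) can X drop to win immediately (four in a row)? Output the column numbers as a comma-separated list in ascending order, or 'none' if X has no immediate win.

Answer: 0

Derivation:
col 0: drop X → WIN!
col 1: drop X → no win
col 2: drop X → no win
col 3: drop X → no win
col 4: drop X → no win
col 5: drop X → no win
col 6: drop X → no win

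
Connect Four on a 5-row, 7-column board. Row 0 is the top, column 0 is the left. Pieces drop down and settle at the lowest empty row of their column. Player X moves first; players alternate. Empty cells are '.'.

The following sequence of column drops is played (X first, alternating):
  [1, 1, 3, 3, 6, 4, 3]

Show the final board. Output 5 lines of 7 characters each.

Move 1: X drops in col 1, lands at row 4
Move 2: O drops in col 1, lands at row 3
Move 3: X drops in col 3, lands at row 4
Move 4: O drops in col 3, lands at row 3
Move 5: X drops in col 6, lands at row 4
Move 6: O drops in col 4, lands at row 4
Move 7: X drops in col 3, lands at row 2

Answer: .......
.......
...X...
.O.O...
.X.XO.X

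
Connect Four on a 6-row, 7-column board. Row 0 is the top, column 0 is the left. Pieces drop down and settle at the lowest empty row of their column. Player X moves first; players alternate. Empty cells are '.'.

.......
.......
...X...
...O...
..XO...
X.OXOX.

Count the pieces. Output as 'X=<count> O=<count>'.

X=5 O=4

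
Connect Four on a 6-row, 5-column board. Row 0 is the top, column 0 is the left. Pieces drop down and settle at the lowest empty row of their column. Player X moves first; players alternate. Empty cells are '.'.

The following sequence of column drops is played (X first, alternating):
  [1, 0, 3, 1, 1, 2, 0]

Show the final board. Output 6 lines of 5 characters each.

Move 1: X drops in col 1, lands at row 5
Move 2: O drops in col 0, lands at row 5
Move 3: X drops in col 3, lands at row 5
Move 4: O drops in col 1, lands at row 4
Move 5: X drops in col 1, lands at row 3
Move 6: O drops in col 2, lands at row 5
Move 7: X drops in col 0, lands at row 4

Answer: .....
.....
.....
.X...
XO...
OXOX.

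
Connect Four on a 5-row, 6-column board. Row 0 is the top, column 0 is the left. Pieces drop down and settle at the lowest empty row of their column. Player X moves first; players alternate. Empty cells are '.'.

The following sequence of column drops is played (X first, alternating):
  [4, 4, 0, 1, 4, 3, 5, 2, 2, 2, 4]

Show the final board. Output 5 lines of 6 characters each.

Move 1: X drops in col 4, lands at row 4
Move 2: O drops in col 4, lands at row 3
Move 3: X drops in col 0, lands at row 4
Move 4: O drops in col 1, lands at row 4
Move 5: X drops in col 4, lands at row 2
Move 6: O drops in col 3, lands at row 4
Move 7: X drops in col 5, lands at row 4
Move 8: O drops in col 2, lands at row 4
Move 9: X drops in col 2, lands at row 3
Move 10: O drops in col 2, lands at row 2
Move 11: X drops in col 4, lands at row 1

Answer: ......
....X.
..O.X.
..X.O.
XOOOXX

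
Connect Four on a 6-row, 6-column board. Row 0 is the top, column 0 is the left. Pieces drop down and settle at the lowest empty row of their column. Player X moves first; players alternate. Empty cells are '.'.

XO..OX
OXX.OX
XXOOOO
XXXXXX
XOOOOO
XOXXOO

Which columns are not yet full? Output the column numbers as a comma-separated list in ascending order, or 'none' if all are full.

Answer: 2,3

Derivation:
col 0: top cell = 'X' → FULL
col 1: top cell = 'O' → FULL
col 2: top cell = '.' → open
col 3: top cell = '.' → open
col 4: top cell = 'O' → FULL
col 5: top cell = 'X' → FULL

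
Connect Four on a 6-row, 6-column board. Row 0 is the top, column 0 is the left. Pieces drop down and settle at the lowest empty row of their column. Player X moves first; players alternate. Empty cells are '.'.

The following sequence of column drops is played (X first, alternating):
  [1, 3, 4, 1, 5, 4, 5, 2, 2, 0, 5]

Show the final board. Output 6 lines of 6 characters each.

Move 1: X drops in col 1, lands at row 5
Move 2: O drops in col 3, lands at row 5
Move 3: X drops in col 4, lands at row 5
Move 4: O drops in col 1, lands at row 4
Move 5: X drops in col 5, lands at row 5
Move 6: O drops in col 4, lands at row 4
Move 7: X drops in col 5, lands at row 4
Move 8: O drops in col 2, lands at row 5
Move 9: X drops in col 2, lands at row 4
Move 10: O drops in col 0, lands at row 5
Move 11: X drops in col 5, lands at row 3

Answer: ......
......
......
.....X
.OX.OX
OXOOXX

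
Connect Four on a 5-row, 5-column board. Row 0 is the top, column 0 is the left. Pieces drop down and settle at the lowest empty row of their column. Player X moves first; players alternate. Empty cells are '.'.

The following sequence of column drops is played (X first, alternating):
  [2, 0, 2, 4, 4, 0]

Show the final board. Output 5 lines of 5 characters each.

Move 1: X drops in col 2, lands at row 4
Move 2: O drops in col 0, lands at row 4
Move 3: X drops in col 2, lands at row 3
Move 4: O drops in col 4, lands at row 4
Move 5: X drops in col 4, lands at row 3
Move 6: O drops in col 0, lands at row 3

Answer: .....
.....
.....
O.X.X
O.X.O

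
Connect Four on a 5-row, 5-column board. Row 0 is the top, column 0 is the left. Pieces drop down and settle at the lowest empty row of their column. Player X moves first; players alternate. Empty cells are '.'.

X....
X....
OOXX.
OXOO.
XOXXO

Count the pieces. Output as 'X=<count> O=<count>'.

X=8 O=7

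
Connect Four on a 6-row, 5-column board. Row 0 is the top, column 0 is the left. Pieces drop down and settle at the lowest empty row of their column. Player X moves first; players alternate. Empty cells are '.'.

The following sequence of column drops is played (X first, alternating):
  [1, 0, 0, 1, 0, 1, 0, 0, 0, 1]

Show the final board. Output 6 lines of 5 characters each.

Answer: X....
O....
XO...
XO...
XO...
OX...

Derivation:
Move 1: X drops in col 1, lands at row 5
Move 2: O drops in col 0, lands at row 5
Move 3: X drops in col 0, lands at row 4
Move 4: O drops in col 1, lands at row 4
Move 5: X drops in col 0, lands at row 3
Move 6: O drops in col 1, lands at row 3
Move 7: X drops in col 0, lands at row 2
Move 8: O drops in col 0, lands at row 1
Move 9: X drops in col 0, lands at row 0
Move 10: O drops in col 1, lands at row 2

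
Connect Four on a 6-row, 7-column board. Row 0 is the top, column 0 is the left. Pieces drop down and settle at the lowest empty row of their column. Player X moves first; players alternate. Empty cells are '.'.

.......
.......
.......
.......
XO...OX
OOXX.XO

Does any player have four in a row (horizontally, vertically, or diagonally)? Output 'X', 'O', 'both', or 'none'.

none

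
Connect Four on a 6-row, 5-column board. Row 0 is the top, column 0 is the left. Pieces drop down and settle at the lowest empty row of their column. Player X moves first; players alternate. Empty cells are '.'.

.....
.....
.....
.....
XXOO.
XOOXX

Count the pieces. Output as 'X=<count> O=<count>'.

X=5 O=4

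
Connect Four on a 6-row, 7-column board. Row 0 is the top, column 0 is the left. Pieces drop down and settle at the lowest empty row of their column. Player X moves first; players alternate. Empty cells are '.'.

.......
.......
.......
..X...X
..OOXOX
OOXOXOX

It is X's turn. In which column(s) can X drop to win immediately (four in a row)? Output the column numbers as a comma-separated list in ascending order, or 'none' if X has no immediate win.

col 0: drop X → no win
col 1: drop X → no win
col 2: drop X → no win
col 3: drop X → no win
col 4: drop X → no win
col 5: drop X → no win
col 6: drop X → WIN!

Answer: 6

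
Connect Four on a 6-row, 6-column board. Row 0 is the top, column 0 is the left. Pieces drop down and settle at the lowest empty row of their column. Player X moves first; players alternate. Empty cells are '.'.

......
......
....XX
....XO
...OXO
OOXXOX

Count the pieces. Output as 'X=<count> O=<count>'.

X=7 O=6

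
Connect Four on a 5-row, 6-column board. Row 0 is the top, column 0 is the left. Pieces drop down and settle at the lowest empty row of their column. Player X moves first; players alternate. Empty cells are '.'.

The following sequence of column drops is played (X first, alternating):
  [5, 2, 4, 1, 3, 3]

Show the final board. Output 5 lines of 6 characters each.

Answer: ......
......
......
...O..
.OOXXX

Derivation:
Move 1: X drops in col 5, lands at row 4
Move 2: O drops in col 2, lands at row 4
Move 3: X drops in col 4, lands at row 4
Move 4: O drops in col 1, lands at row 4
Move 5: X drops in col 3, lands at row 4
Move 6: O drops in col 3, lands at row 3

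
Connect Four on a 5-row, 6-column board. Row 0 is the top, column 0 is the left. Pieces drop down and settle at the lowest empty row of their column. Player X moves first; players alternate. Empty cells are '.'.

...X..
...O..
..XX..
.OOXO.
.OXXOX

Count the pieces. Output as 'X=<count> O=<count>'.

X=7 O=6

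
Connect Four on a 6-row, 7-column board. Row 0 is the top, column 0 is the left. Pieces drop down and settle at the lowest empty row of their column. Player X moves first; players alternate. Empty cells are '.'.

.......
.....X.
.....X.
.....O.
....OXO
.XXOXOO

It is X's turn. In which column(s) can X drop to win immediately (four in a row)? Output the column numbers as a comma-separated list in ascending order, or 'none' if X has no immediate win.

Answer: none

Derivation:
col 0: drop X → no win
col 1: drop X → no win
col 2: drop X → no win
col 3: drop X → no win
col 4: drop X → no win
col 5: drop X → no win
col 6: drop X → no win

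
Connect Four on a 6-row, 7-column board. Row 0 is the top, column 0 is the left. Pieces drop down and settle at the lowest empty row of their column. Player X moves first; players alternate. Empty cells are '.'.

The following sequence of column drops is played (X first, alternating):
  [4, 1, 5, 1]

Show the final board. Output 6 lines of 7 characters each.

Move 1: X drops in col 4, lands at row 5
Move 2: O drops in col 1, lands at row 5
Move 3: X drops in col 5, lands at row 5
Move 4: O drops in col 1, lands at row 4

Answer: .......
.......
.......
.......
.O.....
.O..XX.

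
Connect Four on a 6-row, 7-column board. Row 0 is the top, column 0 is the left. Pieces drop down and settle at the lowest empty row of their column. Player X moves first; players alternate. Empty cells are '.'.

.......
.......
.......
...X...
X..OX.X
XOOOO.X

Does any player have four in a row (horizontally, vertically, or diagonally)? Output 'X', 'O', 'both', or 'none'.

O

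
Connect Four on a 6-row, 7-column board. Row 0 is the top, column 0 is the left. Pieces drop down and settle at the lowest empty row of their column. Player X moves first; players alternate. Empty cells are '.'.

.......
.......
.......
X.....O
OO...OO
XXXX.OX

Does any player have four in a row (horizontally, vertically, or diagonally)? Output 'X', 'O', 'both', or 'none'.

X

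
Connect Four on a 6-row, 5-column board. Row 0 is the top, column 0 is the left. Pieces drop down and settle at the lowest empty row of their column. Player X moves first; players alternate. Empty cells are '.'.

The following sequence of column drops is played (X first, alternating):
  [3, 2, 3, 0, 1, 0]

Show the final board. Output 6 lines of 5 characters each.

Answer: .....
.....
.....
.....
O..X.
OXOX.

Derivation:
Move 1: X drops in col 3, lands at row 5
Move 2: O drops in col 2, lands at row 5
Move 3: X drops in col 3, lands at row 4
Move 4: O drops in col 0, lands at row 5
Move 5: X drops in col 1, lands at row 5
Move 6: O drops in col 0, lands at row 4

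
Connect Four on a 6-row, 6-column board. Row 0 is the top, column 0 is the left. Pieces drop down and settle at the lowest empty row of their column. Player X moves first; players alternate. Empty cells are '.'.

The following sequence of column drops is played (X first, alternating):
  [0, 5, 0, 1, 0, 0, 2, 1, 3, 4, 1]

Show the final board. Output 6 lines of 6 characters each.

Answer: ......
......
O.....
XX....
XO....
XOXXOO

Derivation:
Move 1: X drops in col 0, lands at row 5
Move 2: O drops in col 5, lands at row 5
Move 3: X drops in col 0, lands at row 4
Move 4: O drops in col 1, lands at row 5
Move 5: X drops in col 0, lands at row 3
Move 6: O drops in col 0, lands at row 2
Move 7: X drops in col 2, lands at row 5
Move 8: O drops in col 1, lands at row 4
Move 9: X drops in col 3, lands at row 5
Move 10: O drops in col 4, lands at row 5
Move 11: X drops in col 1, lands at row 3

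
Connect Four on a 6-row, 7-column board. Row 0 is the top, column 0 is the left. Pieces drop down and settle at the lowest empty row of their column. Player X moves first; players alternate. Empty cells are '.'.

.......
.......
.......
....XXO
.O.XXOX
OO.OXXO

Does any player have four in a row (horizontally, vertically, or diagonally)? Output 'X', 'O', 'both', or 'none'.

none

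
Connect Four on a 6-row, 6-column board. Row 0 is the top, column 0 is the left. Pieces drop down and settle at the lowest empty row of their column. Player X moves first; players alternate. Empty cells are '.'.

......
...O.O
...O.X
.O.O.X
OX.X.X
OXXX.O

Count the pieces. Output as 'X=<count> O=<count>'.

X=8 O=8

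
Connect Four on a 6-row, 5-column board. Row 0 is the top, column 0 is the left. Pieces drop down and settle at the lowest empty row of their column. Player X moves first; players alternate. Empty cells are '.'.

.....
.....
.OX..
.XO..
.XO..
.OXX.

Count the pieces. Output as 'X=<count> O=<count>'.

X=5 O=4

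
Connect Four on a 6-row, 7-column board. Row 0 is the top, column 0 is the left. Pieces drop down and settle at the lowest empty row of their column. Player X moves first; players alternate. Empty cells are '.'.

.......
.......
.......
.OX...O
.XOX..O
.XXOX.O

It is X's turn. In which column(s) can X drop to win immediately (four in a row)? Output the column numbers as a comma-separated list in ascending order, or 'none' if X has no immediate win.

Answer: 1

Derivation:
col 0: drop X → no win
col 1: drop X → WIN!
col 2: drop X → no win
col 3: drop X → no win
col 4: drop X → no win
col 5: drop X → no win
col 6: drop X → no win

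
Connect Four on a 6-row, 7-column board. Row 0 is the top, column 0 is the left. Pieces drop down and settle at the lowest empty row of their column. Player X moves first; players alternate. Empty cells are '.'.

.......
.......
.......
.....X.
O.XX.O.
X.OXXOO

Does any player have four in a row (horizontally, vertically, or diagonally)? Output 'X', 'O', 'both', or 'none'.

none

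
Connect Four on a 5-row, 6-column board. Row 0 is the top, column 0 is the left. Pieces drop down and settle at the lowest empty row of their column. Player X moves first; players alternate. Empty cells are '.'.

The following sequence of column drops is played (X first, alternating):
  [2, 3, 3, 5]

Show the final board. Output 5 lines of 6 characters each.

Answer: ......
......
......
...X..
..XO.O

Derivation:
Move 1: X drops in col 2, lands at row 4
Move 2: O drops in col 3, lands at row 4
Move 3: X drops in col 3, lands at row 3
Move 4: O drops in col 5, lands at row 4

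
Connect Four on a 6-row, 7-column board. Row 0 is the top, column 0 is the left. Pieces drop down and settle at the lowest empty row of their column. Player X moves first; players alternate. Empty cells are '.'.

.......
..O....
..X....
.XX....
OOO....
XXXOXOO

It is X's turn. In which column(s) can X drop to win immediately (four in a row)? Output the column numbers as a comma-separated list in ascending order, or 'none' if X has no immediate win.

col 0: drop X → no win
col 1: drop X → no win
col 2: drop X → no win
col 3: drop X → no win
col 4: drop X → no win
col 5: drop X → no win
col 6: drop X → no win

Answer: none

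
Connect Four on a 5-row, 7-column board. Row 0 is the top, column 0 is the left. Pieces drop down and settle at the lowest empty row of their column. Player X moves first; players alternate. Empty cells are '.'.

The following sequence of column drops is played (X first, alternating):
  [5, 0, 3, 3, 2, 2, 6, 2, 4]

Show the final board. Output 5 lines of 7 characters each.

Move 1: X drops in col 5, lands at row 4
Move 2: O drops in col 0, lands at row 4
Move 3: X drops in col 3, lands at row 4
Move 4: O drops in col 3, lands at row 3
Move 5: X drops in col 2, lands at row 4
Move 6: O drops in col 2, lands at row 3
Move 7: X drops in col 6, lands at row 4
Move 8: O drops in col 2, lands at row 2
Move 9: X drops in col 4, lands at row 4

Answer: .......
.......
..O....
..OO...
O.XXXXX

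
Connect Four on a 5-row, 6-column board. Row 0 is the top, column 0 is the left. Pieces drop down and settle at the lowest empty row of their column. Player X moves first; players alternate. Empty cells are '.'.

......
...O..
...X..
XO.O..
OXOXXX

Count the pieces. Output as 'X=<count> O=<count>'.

X=6 O=5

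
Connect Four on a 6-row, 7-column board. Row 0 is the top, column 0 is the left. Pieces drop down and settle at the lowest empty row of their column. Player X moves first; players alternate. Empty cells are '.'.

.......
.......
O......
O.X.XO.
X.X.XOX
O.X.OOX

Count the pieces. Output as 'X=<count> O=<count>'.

X=8 O=7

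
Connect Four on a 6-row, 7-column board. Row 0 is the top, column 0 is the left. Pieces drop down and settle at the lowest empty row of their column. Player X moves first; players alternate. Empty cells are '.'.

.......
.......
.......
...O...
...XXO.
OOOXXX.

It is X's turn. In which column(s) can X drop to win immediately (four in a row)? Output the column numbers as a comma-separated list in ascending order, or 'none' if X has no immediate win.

col 0: drop X → no win
col 1: drop X → no win
col 2: drop X → no win
col 3: drop X → no win
col 4: drop X → no win
col 5: drop X → no win
col 6: drop X → WIN!

Answer: 6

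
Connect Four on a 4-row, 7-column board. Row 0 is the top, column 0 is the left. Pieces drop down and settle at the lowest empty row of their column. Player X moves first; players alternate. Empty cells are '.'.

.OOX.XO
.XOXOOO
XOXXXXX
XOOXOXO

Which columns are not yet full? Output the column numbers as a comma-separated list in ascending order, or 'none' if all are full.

col 0: top cell = '.' → open
col 1: top cell = 'O' → FULL
col 2: top cell = 'O' → FULL
col 3: top cell = 'X' → FULL
col 4: top cell = '.' → open
col 5: top cell = 'X' → FULL
col 6: top cell = 'O' → FULL

Answer: 0,4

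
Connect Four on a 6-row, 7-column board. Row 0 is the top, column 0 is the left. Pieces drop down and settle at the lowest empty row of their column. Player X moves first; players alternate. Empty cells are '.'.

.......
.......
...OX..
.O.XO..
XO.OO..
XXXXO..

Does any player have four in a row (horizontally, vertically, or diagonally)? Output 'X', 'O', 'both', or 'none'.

X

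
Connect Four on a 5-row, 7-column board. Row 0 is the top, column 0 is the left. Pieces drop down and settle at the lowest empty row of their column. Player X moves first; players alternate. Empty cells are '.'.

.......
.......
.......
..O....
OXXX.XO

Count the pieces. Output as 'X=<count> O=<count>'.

X=4 O=3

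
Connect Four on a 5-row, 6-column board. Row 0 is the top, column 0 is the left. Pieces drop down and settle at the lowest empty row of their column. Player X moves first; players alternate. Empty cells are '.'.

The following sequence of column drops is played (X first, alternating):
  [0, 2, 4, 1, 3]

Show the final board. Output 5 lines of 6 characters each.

Move 1: X drops in col 0, lands at row 4
Move 2: O drops in col 2, lands at row 4
Move 3: X drops in col 4, lands at row 4
Move 4: O drops in col 1, lands at row 4
Move 5: X drops in col 3, lands at row 4

Answer: ......
......
......
......
XOOXX.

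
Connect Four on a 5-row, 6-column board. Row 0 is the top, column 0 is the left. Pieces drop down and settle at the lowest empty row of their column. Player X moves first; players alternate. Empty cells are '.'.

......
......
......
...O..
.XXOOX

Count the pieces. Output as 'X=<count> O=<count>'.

X=3 O=3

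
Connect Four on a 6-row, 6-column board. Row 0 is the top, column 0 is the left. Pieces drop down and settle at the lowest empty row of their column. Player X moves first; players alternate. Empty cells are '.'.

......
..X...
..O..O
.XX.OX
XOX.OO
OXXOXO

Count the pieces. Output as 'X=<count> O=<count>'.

X=9 O=9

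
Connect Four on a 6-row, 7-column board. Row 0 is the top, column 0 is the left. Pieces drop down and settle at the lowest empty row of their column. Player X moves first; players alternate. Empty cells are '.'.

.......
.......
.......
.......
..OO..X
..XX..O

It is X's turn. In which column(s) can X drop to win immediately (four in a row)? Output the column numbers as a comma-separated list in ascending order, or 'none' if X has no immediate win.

Answer: none

Derivation:
col 0: drop X → no win
col 1: drop X → no win
col 2: drop X → no win
col 3: drop X → no win
col 4: drop X → no win
col 5: drop X → no win
col 6: drop X → no win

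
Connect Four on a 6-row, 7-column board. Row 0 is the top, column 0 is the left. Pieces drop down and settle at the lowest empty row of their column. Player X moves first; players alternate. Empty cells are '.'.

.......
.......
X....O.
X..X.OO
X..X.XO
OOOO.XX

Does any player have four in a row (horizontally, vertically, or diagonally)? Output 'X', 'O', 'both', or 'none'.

O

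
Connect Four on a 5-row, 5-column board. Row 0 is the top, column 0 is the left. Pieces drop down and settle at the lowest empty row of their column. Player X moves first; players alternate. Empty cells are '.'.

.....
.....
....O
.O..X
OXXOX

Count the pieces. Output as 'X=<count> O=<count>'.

X=4 O=4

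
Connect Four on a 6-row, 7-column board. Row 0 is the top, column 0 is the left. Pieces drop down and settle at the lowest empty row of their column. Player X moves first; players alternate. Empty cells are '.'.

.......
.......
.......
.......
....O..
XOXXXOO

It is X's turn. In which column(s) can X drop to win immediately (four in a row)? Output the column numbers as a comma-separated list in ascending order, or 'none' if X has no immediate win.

Answer: none

Derivation:
col 0: drop X → no win
col 1: drop X → no win
col 2: drop X → no win
col 3: drop X → no win
col 4: drop X → no win
col 5: drop X → no win
col 6: drop X → no win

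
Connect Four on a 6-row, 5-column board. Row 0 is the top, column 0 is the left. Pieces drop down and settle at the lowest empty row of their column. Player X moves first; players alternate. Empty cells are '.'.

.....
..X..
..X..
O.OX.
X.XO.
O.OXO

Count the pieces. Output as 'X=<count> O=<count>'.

X=6 O=6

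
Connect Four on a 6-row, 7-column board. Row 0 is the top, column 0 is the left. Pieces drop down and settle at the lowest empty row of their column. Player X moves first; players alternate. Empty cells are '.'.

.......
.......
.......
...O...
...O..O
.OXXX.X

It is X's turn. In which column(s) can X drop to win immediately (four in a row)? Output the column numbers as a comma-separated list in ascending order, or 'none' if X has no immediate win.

Answer: 5

Derivation:
col 0: drop X → no win
col 1: drop X → no win
col 2: drop X → no win
col 3: drop X → no win
col 4: drop X → no win
col 5: drop X → WIN!
col 6: drop X → no win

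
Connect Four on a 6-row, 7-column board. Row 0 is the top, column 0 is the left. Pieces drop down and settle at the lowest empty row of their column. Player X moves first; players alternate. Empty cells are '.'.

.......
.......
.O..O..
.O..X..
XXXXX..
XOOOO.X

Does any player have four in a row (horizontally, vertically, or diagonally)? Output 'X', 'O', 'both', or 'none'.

both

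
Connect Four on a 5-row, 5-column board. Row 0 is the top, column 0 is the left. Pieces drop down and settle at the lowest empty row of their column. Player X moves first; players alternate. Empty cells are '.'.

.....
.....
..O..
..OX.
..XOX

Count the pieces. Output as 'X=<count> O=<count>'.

X=3 O=3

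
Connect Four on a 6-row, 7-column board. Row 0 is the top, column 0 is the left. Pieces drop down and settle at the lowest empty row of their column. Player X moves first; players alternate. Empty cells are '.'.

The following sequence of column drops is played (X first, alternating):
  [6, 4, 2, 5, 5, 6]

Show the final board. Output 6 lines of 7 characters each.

Answer: .......
.......
.......
.......
.....XO
..X.OOX

Derivation:
Move 1: X drops in col 6, lands at row 5
Move 2: O drops in col 4, lands at row 5
Move 3: X drops in col 2, lands at row 5
Move 4: O drops in col 5, lands at row 5
Move 5: X drops in col 5, lands at row 4
Move 6: O drops in col 6, lands at row 4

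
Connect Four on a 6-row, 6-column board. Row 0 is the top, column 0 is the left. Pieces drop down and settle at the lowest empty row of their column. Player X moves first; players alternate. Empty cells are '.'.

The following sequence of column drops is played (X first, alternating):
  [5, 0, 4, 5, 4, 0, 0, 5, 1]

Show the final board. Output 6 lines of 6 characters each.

Answer: ......
......
......
X....O
O...XO
OX..XX

Derivation:
Move 1: X drops in col 5, lands at row 5
Move 2: O drops in col 0, lands at row 5
Move 3: X drops in col 4, lands at row 5
Move 4: O drops in col 5, lands at row 4
Move 5: X drops in col 4, lands at row 4
Move 6: O drops in col 0, lands at row 4
Move 7: X drops in col 0, lands at row 3
Move 8: O drops in col 5, lands at row 3
Move 9: X drops in col 1, lands at row 5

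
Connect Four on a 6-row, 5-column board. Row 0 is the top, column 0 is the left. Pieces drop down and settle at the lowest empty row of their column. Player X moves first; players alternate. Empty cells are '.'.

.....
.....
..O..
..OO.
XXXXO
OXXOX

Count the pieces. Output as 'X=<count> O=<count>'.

X=7 O=6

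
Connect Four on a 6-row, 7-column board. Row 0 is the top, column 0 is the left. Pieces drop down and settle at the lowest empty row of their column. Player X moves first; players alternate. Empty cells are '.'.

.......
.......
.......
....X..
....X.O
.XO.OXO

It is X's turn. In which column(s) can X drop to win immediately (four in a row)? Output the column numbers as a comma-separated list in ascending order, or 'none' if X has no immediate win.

col 0: drop X → no win
col 1: drop X → no win
col 2: drop X → no win
col 3: drop X → no win
col 4: drop X → no win
col 5: drop X → no win
col 6: drop X → no win

Answer: none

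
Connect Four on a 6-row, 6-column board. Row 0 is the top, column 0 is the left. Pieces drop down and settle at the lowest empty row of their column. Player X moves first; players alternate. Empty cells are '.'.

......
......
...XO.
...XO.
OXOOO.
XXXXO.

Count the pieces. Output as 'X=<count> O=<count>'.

X=7 O=7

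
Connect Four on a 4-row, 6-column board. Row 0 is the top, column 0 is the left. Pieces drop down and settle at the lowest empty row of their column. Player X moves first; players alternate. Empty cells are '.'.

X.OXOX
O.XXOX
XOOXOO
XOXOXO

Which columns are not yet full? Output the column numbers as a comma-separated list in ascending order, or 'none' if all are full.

col 0: top cell = 'X' → FULL
col 1: top cell = '.' → open
col 2: top cell = 'O' → FULL
col 3: top cell = 'X' → FULL
col 4: top cell = 'O' → FULL
col 5: top cell = 'X' → FULL

Answer: 1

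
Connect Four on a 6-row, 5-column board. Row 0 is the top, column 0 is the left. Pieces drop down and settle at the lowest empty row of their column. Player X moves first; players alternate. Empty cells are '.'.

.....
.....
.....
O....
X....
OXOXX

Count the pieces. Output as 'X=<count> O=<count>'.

X=4 O=3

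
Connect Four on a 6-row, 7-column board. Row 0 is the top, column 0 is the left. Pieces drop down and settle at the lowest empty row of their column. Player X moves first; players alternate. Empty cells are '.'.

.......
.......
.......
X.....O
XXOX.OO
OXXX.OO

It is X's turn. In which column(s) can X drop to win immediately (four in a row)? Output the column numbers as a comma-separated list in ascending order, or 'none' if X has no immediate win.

Answer: 4

Derivation:
col 0: drop X → no win
col 1: drop X → no win
col 2: drop X → no win
col 3: drop X → no win
col 4: drop X → WIN!
col 5: drop X → no win
col 6: drop X → no win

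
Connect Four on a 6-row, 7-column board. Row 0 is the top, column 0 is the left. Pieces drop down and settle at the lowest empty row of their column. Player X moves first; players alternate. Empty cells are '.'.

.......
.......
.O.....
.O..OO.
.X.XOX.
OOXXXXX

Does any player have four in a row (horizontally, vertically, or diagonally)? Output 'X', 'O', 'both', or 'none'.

X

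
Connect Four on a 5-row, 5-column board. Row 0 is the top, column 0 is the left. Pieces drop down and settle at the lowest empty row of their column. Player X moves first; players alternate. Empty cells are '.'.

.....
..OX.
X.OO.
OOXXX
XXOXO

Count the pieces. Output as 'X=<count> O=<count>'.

X=8 O=7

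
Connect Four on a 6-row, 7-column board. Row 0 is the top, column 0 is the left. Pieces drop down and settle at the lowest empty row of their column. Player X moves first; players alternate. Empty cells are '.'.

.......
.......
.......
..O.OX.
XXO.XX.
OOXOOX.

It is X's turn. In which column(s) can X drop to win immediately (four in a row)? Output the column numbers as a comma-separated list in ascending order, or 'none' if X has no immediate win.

Answer: 5

Derivation:
col 0: drop X → no win
col 1: drop X → no win
col 2: drop X → no win
col 3: drop X → no win
col 4: drop X → no win
col 5: drop X → WIN!
col 6: drop X → no win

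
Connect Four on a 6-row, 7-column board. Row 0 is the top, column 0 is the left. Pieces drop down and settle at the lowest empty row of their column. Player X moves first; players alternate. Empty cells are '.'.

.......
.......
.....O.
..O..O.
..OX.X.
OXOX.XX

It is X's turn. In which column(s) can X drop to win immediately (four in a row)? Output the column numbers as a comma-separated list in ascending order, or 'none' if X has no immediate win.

col 0: drop X → no win
col 1: drop X → no win
col 2: drop X → no win
col 3: drop X → no win
col 4: drop X → WIN!
col 5: drop X → no win
col 6: drop X → no win

Answer: 4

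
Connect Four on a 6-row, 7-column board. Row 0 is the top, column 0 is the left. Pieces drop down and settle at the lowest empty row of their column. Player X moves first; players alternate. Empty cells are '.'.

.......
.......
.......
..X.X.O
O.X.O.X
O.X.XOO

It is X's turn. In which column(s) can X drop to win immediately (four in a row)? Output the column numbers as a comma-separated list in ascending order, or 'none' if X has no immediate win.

Answer: 2

Derivation:
col 0: drop X → no win
col 1: drop X → no win
col 2: drop X → WIN!
col 3: drop X → no win
col 4: drop X → no win
col 5: drop X → no win
col 6: drop X → no win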